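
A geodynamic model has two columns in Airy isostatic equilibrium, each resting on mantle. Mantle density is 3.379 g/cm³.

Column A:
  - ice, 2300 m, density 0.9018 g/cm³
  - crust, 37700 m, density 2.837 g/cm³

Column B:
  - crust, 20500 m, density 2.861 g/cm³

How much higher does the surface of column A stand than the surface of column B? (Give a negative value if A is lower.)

4590 m

For any compensation level in the mantle, the mantle terms cancel and isostasy reduces to e = (Σt_A − Σt_B) − (Σ(ρt)_A − Σ(ρt)_B) / ρ_m.
Σt_A = 40000 m; Σt_B = 20500 m; Σ(ρt)_A = 109029.04; Σ(ρt)_B = 58650.5 (in m·g/cm³).
e = (40000 − 20500) − (109029.04 − 58650.5) / 3.379 = 4590 m.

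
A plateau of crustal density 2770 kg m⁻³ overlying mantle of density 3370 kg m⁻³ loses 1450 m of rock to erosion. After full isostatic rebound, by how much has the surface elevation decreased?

Rebound u = e ρ_c/ρ_m = 1450 m × 2770/3370 = 1192 m.
Net surface drop = e − u = 1450 m − 1192 m = e (ρ_m − ρ_c)/ρ_m = 258 m.

258 m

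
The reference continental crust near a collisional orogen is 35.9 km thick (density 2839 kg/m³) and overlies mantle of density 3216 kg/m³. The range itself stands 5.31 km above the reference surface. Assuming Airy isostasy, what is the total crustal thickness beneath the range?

Root depth r = h ρ_c / (ρ_m − ρ_c) = 5.31 km × 2839 / 377 = 39.99 km.
Total thickness = T + h + r = 35.9 km + 5.31 km + 39.99 km = 81.2 km.

81.2 km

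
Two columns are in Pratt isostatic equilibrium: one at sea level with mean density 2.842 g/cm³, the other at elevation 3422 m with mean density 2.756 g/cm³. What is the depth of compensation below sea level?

110000 m

ρ_ref D = ρ (D + h) → D (ρ_ref − ρ) = ρ h.
D = ρ h/(ρ_ref − ρ) = 2.756 × 3422 m/(2.842 − 2.756) = 110000 m.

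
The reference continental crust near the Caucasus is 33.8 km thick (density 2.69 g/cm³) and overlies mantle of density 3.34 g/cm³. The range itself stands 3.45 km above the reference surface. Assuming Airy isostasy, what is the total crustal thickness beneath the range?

51.5 km

Root depth r = h ρ_c / (ρ_m − ρ_c) = 3.45 km × 2.69 / 0.65 = 14.28 km.
Total thickness = T + h + r = 33.8 km + 3.45 km + 14.28 km = 51.5 km.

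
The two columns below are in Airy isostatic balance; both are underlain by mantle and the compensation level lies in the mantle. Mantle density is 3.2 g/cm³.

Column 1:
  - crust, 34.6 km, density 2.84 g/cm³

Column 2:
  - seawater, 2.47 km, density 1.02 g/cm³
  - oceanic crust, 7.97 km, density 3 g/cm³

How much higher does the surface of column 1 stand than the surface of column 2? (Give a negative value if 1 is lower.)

1.71 km

For any compensation level in the mantle, the mantle terms cancel and isostasy reduces to e = (Σt_1 − Σt_2) − (Σ(ρt)_1 − Σ(ρt)_2) / ρ_m.
Σt_1 = 34.6 km; Σt_2 = 10.44 km; Σ(ρt)_1 = 98.264; Σ(ρt)_2 = 26.4294 (in km·g/cm³).
e = (34.6 − 10.44) − (98.264 − 26.4294) / 3.2 = 1.71 km.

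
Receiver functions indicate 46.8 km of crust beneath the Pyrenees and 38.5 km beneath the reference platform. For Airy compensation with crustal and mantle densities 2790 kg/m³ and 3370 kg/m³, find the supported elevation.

Excess crust Δ = 46.8 km − 38.5 km = 8.3 km, split between elevation h and root r with h + r = Δ.
Airy balance ρ_c h = (ρ_m − ρ_c) r gives r = h ρ_c/(ρ_m − ρ_c), so h (1 + ρ_c/(ρ_m − ρ_c)) = Δ, i.e. h = Δ (ρ_m − ρ_c)/ρ_m.
h = 8.3 km × 580/3370 = 1.43 km.

1.43 km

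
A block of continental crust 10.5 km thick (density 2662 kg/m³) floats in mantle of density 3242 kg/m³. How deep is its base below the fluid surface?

Draft d = t ρ_obj/ρ_fluid = 10.5 km × 2662/3242 = 8.62 km.

8.62 km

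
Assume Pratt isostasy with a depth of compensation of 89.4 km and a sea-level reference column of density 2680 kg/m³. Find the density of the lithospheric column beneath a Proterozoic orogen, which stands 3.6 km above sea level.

2580 kg/m³

Pratt balance: ρ_ref D = ρ (D + h).
ρ = ρ_ref D/(D + h) = 2680 × 89.4 km/(89.4 km + 3.6 km) = 2580 kg/m³.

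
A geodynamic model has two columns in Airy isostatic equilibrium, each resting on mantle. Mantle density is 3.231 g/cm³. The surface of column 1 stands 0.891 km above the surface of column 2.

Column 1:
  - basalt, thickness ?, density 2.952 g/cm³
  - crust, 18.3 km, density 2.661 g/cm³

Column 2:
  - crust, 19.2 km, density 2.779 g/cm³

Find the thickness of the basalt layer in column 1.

Take the compensation level at the base of the deeper column (depth z_c below the surface of column 1) and equate Σ ρ_i t_i down to z_c; mantle fills any gap and the z_c terms cancel.
Column 1: x×2.952 + 18.3×2.661 + (z_c − 18.3 − x)×3.231
Column 2: 0.891×0 + 19.2×2.779 + (z_c − 0.891 − 19.2)×3.231
The z_c×3.231 term appears on both sides and cancels. Collect the known terms of each column as K = Σ(ρt)_known − 3.231 × (depth of known layers): K_1 = 48.6963 − 3.231×18.3 = −10.431; K_2 = 53.3568 − 3.231×(0.891 + 19.2) = −11.557221.
Balance: K_1 − x×(3.231 − 2.952) = K_2, so x = (K_1 − K_2)/(3.231 − 2.952) = 1.12622/0.279 = 4.04 km.

4.04 km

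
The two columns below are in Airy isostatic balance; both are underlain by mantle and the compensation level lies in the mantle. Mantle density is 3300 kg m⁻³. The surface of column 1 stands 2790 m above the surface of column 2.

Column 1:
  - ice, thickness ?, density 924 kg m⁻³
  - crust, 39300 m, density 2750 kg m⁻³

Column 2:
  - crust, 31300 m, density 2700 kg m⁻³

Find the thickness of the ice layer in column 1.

2680 m

Take the compensation level at the base of the deeper column (depth z_c below the surface of column 1) and equate Σ ρ_i t_i down to z_c; mantle fills any gap and the z_c terms cancel.
Column 1: x×924 + 39300×2750 + (z_c − 39300 − x)×3300
Column 2: 2790×0 + 31300×2700 + (z_c − 2790 − 31300)×3300
The z_c×3300 term appears on both sides and cancels. Collect the known terms of each column as K = Σ(ρt)_known − 3300 × (depth of known layers): K_1 = 108075000 − 3300×39300 = −21615000; K_2 = 84510000 − 3300×(2790 + 31300) = −27987000.
Balance: K_1 − x×(3300 − 924) = K_2, so x = (K_1 − K_2)/(3300 − 924) = 6372000/2376 = 2680 m.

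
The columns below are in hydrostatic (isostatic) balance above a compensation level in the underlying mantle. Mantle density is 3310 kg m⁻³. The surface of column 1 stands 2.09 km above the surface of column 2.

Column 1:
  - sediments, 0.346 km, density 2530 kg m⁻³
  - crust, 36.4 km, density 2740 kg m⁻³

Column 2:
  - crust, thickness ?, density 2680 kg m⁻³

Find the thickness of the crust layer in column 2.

Take the compensation level at the base of the deeper column (depth z_c below the surface of column 1) and equate Σ ρ_i t_i down to z_c; mantle fills any gap and the z_c terms cancel.
Column 1: 0.346×2530 + 36.4×2740 + (z_c − 36.746)×3310
Column 2: 2.09×0 + x×2680 + (z_c − 2.09 − 0 − x)×3310
The z_c×3310 term appears on both sides and cancels. Collect the known terms of each column as K = Σ(ρt)_known − 3310 × (depth of known layers): K_1 = 100611.38 − 3310×36.746 = −21017.88; K_2 = 0 − 3310×(2.09 + 0) = −6917.9.
Balance: K_1 = K_2 − x×(3310 − 2680), so x = (K_2 − K_1)/(3310 − 2680) = 14100/630 = 22.4 km.

22.4 km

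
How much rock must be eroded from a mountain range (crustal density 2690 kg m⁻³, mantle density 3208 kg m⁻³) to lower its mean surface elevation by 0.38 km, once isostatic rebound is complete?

Net drop Δ = e − u = e − e ρ_c/ρ_m = e (ρ_m − ρ_c)/ρ_m.
e = Δ ρ_m/(ρ_m − ρ_c) = 0.38 km × 3208/518 = 2.35 km.

2.35 km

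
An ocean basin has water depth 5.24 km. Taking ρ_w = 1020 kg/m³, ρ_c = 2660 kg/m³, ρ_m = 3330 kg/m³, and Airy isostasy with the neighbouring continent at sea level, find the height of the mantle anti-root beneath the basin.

12.8 km

In Airy isostatic equilibrium: replacing crust with seawater at the top is compensated by replacing crust with mantle at the base: d (ρ_c − ρ_w) = a (ρ_m − ρ_c).
a = d (ρ_c − ρ_w)/(ρ_m − ρ_c) = 5.24 km × 1640/670 = 12.8 km.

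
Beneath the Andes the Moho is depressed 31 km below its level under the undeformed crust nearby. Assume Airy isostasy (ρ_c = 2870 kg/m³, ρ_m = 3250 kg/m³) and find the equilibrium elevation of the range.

By Archimedes' principle applied to the lithosphere: ρ_c h = (ρ_m − ρ_c) r.
h = r (ρ_m − ρ_c) / ρ_c = 31 km × (3250 − 2870) / 2870 = 4.1 km.

4.1 km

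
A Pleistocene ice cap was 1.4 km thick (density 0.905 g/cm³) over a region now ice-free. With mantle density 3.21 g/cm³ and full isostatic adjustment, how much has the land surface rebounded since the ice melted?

0.395 km

Removing the load lets mantle flow back in; uplift u satisfies ρ_ice t = ρ_m u.
u = t ρ_ice/ρ_m = 1.4 km × 0.905/3.21 = 0.395 km.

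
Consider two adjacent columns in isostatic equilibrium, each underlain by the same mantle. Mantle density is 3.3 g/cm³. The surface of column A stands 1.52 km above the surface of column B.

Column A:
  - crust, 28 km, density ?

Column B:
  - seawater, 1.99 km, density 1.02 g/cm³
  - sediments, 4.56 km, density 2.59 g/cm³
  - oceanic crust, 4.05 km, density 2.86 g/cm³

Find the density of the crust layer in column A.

2.78 g/cm³

Take the compensation level at the base of the deeper column (depth z_c below the surface of column A) and equate Σ ρ_i t_i down to z_c; mantle fills any gap and the z_c terms cancel.
Column A: 28×ρ + (z_c − 28)×3.3
Column B: 1.52×0 + 1.99×1.02 + 4.56×2.59 + 4.05×2.86 + (z_c − 1.52 − 10.6)×3.3
The z_c×3.3 term appears on both sides and cancels. Collect the known terms of each column as K = Σ(ρt)_known − 3.3 × (depth of known layers): K_A = 0 − 3.3×28 = −92.4; K_B = 25.4232 − 3.3×(1.52 + 10.6) = −14.5728.
Balance: K_A + 28×ρ = K_B, so ρ = (K_B − K_A)/28 = 77.8272/28 = 2.78 g/cm³.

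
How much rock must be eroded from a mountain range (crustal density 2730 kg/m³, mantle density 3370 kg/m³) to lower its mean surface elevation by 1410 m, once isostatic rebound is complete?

7420 m

Net drop Δ = e − u = e − e ρ_c/ρ_m = e (ρ_m − ρ_c)/ρ_m.
e = Δ ρ_m/(ρ_m − ρ_c) = 1410 m × 3370/640 = 7420 m.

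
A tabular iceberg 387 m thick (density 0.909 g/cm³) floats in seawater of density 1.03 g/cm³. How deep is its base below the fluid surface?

Draft d = t ρ_obj/ρ_fluid = 387 m × 0.909/1.03 = 342 m.

342 m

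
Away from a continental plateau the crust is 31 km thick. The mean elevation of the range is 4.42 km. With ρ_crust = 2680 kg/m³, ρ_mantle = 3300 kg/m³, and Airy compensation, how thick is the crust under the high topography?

54.5 km

Root depth r = h ρ_c / (ρ_m − ρ_c) = 4.42 km × 2680 / 620 = 19.11 km.
Total thickness = T + h + r = 31 km + 4.42 km + 19.11 km = 54.5 km.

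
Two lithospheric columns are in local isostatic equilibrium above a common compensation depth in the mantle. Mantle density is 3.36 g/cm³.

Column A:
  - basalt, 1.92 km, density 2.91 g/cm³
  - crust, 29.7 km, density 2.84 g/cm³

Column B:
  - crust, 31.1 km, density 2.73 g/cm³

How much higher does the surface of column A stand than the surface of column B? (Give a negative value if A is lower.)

−0.978 km

For any compensation level in the mantle, the mantle terms cancel and isostasy reduces to e = (Σt_A − Σt_B) − (Σ(ρt)_A − Σ(ρt)_B) / ρ_m.
Σt_A = 31.62 km; Σt_B = 31.1 km; Σ(ρt)_A = 89.9352; Σ(ρt)_B = 84.903 (in km·g/cm³).
e = (31.62 − 31.1) − (89.9352 − 84.903) / 3.36 = −0.978 km.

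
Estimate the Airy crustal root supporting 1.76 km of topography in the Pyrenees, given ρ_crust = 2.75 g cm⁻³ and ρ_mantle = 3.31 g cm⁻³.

8.64 km

For local isostatic compensation: the weight of the topography is balanced by the buoyancy of the root, ρ_c h = (ρ_m − ρ_c) r.
r = h · ρ_c / (ρ_m − ρ_c) = 1.76 km × 2.75 / (3.31 − 2.75) = 8.64 km.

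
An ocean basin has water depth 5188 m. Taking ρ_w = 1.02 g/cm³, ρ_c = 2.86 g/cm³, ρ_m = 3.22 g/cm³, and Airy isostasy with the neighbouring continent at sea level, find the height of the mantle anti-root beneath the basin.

26500 m

For local isostatic compensation: replacing crust with seawater at the top is compensated by replacing crust with mantle at the base: d (ρ_c − ρ_w) = a (ρ_m − ρ_c).
a = d (ρ_c − ρ_w)/(ρ_m − ρ_c) = 5188 m × 1.84/0.36 = 26500 m.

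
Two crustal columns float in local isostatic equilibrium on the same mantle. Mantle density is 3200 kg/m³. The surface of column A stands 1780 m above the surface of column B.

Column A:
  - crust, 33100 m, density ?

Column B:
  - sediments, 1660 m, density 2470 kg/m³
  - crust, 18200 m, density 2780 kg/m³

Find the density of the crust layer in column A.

Take the compensation level at the base of the deeper column (depth z_c below the surface of column A) and equate Σ ρ_i t_i down to z_c; mantle fills any gap and the z_c terms cancel.
Column A: 33100×ρ + (z_c − 33100)×3200
Column B: 1780×0 + 1660×2470 + 18200×2780 + (z_c − 1780 − 19860)×3200
The z_c×3200 term appears on both sides and cancels. Collect the known terms of each column as K = Σ(ρt)_known − 3200 × (depth of known layers): K_A = 0 − 3200×33100 = −105920000; K_B = 54696200 − 3200×(1780 + 19860) = −14551800.
Balance: K_A + 33100×ρ = K_B, so ρ = (K_B − K_A)/33100 = 91368200/33100 = 2760 kg/m³.

2760 kg/m³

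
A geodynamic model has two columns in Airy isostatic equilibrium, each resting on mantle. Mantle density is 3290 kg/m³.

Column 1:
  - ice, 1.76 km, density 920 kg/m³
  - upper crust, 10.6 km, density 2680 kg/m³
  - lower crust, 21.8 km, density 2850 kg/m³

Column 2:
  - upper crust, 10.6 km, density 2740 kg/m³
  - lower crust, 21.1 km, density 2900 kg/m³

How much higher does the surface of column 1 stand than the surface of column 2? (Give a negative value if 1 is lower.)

For any compensation level in the mantle, the mantle terms cancel and isostasy reduces to e = (Σt_1 − Σt_2) − (Σ(ρt)_1 − Σ(ρt)_2) / ρ_m.
Σt_1 = 34.16 km; Σt_2 = 31.7 km; Σ(ρt)_1 = 92157.2; Σ(ρt)_2 = 90234 (in km·kg/m³).
e = (34.16 − 31.7) − (92157.2 − 90234) / 3290 = 1.88 km.

1.88 km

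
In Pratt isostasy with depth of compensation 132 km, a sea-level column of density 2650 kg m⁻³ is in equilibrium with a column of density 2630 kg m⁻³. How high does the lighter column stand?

1 km

ρ_ref D = ρ (D + h) → h = D (ρ_ref − ρ)/ρ.
h = 132 km × (2650 − 2630)/2630 = 1 km.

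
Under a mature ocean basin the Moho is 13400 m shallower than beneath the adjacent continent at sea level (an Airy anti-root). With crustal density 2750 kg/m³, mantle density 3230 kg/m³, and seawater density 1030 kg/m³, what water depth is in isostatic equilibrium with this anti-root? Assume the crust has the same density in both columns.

Replacing a thickness d of crust by seawater at the top must be balanced by replacing crust with mantle at the base: d (ρ_c − ρ_w) = a (ρ_m − ρ_c).
d = a (ρ_m − ρ_c)/(ρ_c − ρ_w) = 13400 m × 480/1720 = 3740 m.

3740 m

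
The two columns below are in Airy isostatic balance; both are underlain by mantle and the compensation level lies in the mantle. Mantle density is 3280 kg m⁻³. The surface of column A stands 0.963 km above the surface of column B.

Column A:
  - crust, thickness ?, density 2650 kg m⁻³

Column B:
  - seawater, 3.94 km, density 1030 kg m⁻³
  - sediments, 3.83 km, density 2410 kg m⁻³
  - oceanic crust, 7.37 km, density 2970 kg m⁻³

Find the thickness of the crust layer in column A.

28 km

Take the compensation level at the base of the deeper column (depth z_c below the surface of column A) and equate Σ ρ_i t_i down to z_c; mantle fills any gap and the z_c terms cancel.
Column A: x×2650 + (z_c − 0 − x)×3280
Column B: 0.963×0 + 3.94×1030 + 3.83×2410 + 7.37×2970 + (z_c − 0.963 − 15.14)×3280
The z_c×3280 term appears on both sides and cancels. Collect the known terms of each column as K = Σ(ρt)_known − 3280 × (depth of known layers): K_A = 0 − 3280×0 = 0; K_B = 35177.4 − 3280×(0.963 + 15.14) = −17640.44.
Balance: K_A − x×(3280 − 2650) = K_B, so x = (K_A − K_B)/(3280 − 2650) = 17640.4/630 = 28 km.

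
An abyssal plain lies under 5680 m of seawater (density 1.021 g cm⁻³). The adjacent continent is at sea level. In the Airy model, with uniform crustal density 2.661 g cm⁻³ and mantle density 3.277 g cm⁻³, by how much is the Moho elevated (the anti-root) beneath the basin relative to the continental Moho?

By Archimedes' principle applied to the lithosphere: replacing crust with seawater at the top is compensated by replacing crust with mantle at the base: d (ρ_c − ρ_w) = a (ρ_m − ρ_c).
a = d (ρ_c − ρ_w)/(ρ_m − ρ_c) = 5680 m × 1.64/0.616 = 15100 m.

15100 m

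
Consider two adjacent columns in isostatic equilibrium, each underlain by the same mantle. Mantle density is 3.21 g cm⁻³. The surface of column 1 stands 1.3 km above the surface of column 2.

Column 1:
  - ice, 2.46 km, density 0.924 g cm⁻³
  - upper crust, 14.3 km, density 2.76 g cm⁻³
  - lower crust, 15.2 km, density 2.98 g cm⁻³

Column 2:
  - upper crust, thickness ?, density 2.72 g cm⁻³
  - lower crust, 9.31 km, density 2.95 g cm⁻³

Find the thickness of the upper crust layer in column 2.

Take the compensation level at the base of the deeper column (depth z_c below the surface of column 1) and equate Σ ρ_i t_i down to z_c; mantle fills any gap and the z_c terms cancel.
Column 1: 2.46×0.924 + 14.3×2.76 + 15.2×2.98 + (z_c − 31.96)×3.21
Column 2: 1.3×0 + x×2.72 + 9.31×2.95 + (z_c − 1.3 − 9.31 − x)×3.21
The z_c×3.21 term appears on both sides and cancels. Collect the known terms of each column as K = Σ(ρt)_known − 3.21 × (depth of known layers): K_1 = 87.03704 − 3.21×31.96 = −15.55456; K_2 = 27.4645 − 3.21×(1.3 + 9.31) = −6.5936.
Balance: K_1 = K_2 − x×(3.21 − 2.72), so x = (K_2 − K_1)/(3.21 − 2.72) = 8.96096/0.49 = 18.3 km.

18.3 km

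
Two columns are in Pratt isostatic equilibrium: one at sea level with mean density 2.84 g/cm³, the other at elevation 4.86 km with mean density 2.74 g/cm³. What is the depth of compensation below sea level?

ρ_ref D = ρ (D + h) → D (ρ_ref − ρ) = ρ h.
D = ρ h/(ρ_ref − ρ) = 2.74 × 4.86 km/(2.84 − 2.74) = 133 km.

133 km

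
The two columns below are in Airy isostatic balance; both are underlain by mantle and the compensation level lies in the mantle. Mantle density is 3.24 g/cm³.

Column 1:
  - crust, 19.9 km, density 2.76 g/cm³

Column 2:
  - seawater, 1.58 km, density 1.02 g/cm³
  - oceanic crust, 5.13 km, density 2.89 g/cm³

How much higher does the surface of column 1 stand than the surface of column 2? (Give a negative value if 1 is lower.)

For any compensation level in the mantle, the mantle terms cancel and isostasy reduces to e = (Σt_1 − Σt_2) − (Σ(ρt)_1 − Σ(ρt)_2) / ρ_m.
Σt_1 = 19.9 km; Σt_2 = 6.71 km; Σ(ρt)_1 = 54.924; Σ(ρt)_2 = 16.4373 (in km·g/cm³).
e = (19.9 − 6.71) − (54.924 − 16.4373) / 3.24 = 1.31 km.

1.31 km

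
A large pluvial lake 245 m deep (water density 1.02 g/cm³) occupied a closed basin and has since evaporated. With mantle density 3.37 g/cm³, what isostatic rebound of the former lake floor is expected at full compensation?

74.2 m

u = d ρ_w/ρ_m = 245 m × 1.02/3.37 = 74.2 m.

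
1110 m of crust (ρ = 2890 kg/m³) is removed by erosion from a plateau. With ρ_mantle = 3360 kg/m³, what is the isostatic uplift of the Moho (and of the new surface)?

955 m

Unloading: uplift u = e ρ_c/ρ_m = 1110 m × 2890/3360 = 955 m.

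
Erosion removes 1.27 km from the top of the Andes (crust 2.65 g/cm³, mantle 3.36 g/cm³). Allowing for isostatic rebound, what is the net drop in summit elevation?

Rebound u = e ρ_c/ρ_m = 1.27 km × 2.65/3.36 = 1.002 km.
Net surface drop = e − u = 1.27 km − 1.002 km = e (ρ_m − ρ_c)/ρ_m = 0.268 km.

0.268 km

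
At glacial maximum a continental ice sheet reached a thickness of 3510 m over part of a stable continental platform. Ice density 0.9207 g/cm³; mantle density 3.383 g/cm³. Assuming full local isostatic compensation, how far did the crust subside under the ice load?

Isostatic balance requires: the ice load ρ_ice t is balanced by mantle displaced below, ρ_m s.
s = t ρ_ice / ρ_m = 3510 m × 0.9207/3.383 = 955 m.

955 m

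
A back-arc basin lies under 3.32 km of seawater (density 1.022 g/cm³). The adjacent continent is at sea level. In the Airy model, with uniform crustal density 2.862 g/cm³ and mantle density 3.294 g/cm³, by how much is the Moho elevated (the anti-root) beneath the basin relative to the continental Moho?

14.1 km

In Airy isostatic equilibrium: replacing crust with seawater at the top is compensated by replacing crust with mantle at the base: d (ρ_c − ρ_w) = a (ρ_m − ρ_c).
a = d (ρ_c − ρ_w)/(ρ_m − ρ_c) = 3.32 km × 1.84/0.432 = 14.1 km.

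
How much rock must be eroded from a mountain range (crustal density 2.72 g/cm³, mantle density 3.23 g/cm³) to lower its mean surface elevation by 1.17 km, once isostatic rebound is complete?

7.41 km

Net drop Δ = e − u = e − e ρ_c/ρ_m = e (ρ_m − ρ_c)/ρ_m.
e = Δ ρ_m/(ρ_m − ρ_c) = 1.17 km × 3.23/0.51 = 7.41 km.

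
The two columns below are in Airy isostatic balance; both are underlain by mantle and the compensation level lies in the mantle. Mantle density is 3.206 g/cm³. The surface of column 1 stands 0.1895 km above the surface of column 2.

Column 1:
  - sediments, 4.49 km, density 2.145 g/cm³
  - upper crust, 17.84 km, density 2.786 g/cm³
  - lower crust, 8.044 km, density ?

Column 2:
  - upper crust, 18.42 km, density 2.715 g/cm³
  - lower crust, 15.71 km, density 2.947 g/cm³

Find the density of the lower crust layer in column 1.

Take the compensation level at the base of the deeper column (depth z_c below the surface of column 1) and equate Σ ρ_i t_i down to z_c; mantle fills any gap and the z_c terms cancel.
Column 1: 4.49×2.145 + 17.84×2.786 + 8.044×ρ + (z_c − 30.374)×3.206
Column 2: 0.1895×0 + 18.42×2.715 + 15.71×2.947 + (z_c − 0.1895 − 34.13)×3.206
The z_c×3.206 term appears on both sides and cancels. Collect the known terms of each column as K = Σ(ρt)_known − 3.206 × (depth of known layers): K_1 = 59.33329 − 3.206×30.374 = −38.045754; K_2 = 96.30767 − 3.206×(0.1895 + 34.13) = −13.720647.
Balance: K_1 + 8.044×ρ = K_2, so ρ = (K_2 − K_1)/8.044 = 24.3251/8.044 = 3.02 g/cm³.

3.02 g/cm³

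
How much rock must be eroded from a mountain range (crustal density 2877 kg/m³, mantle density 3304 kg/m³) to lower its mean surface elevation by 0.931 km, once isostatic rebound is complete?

Net drop Δ = e − u = e − e ρ_c/ρ_m = e (ρ_m − ρ_c)/ρ_m.
e = Δ ρ_m/(ρ_m − ρ_c) = 0.931 km × 3304/427 = 7.2 km.

7.2 km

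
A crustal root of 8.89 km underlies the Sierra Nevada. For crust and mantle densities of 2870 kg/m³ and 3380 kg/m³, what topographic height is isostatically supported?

For local isostatic compensation: ρ_c h = (ρ_m − ρ_c) r.
h = r (ρ_m − ρ_c) / ρ_c = 8.89 km × (3380 − 2870) / 2870 = 1.58 km.

1.58 km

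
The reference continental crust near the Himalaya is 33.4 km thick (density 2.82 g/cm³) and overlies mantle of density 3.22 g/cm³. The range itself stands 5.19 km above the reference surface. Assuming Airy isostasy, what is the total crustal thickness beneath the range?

75.2 km

Root depth r = h ρ_c / (ρ_m − ρ_c) = 5.19 km × 2.82 / 0.4 = 36.59 km.
Total thickness = T + h + r = 33.4 km + 5.19 km + 36.59 km = 75.2 km.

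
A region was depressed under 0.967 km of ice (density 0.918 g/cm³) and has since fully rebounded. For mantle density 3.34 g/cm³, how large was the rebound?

0.266 km

Removing the load lets mantle flow back in; uplift u satisfies ρ_ice t = ρ_m u.
u = t ρ_ice/ρ_m = 0.967 km × 0.918/3.34 = 0.266 km.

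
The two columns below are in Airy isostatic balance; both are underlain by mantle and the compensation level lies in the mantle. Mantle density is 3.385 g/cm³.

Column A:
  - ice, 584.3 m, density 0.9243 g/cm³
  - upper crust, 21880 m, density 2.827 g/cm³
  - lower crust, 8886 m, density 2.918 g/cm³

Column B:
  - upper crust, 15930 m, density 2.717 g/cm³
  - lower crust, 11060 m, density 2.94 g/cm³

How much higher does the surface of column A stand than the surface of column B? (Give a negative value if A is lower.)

For any compensation level in the mantle, the mantle terms cancel and isostasy reduces to e = (Σt_A − Σt_B) − (Σ(ρt)_A − Σ(ρt)_B) / ρ_m.
Σt_A = 31350.3 m; Σt_B = 26990 m; Σ(ρt)_A = 88324.1765; Σ(ρt)_B = 75798.21 (in m·g/cm³).
e = (31350.3 − 26990) − (88324.1765 − 75798.21) / 3.385 = 660 m.

660 m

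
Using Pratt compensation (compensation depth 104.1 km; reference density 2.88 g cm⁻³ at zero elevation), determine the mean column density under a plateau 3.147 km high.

2.8 g cm⁻³

Pratt balance: ρ_ref D = ρ (D + h).
ρ = ρ_ref D/(D + h) = 2.88 × 104.1 km/(104.1 km + 3.147 km) = 2.8 g cm⁻³.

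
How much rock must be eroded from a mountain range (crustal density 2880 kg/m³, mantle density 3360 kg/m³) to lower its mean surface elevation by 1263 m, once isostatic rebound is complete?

Net drop Δ = e − u = e − e ρ_c/ρ_m = e (ρ_m − ρ_c)/ρ_m.
e = Δ ρ_m/(ρ_m − ρ_c) = 1263 m × 3360/480 = 8840 m.

8840 m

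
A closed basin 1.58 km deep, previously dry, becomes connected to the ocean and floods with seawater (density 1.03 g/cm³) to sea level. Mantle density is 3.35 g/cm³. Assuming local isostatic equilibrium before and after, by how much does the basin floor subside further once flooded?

After flooding the water column is d + s deep. Its weight must equal the weight of mantle displaced by the extra subsidence s: (d + s) ρ_w = s ρ_m.
s = d ρ_w / (ρ_m − ρ_w) = 1.58 km × 1.03/(3.35 − 1.03) = 0.701 km.

0.701 km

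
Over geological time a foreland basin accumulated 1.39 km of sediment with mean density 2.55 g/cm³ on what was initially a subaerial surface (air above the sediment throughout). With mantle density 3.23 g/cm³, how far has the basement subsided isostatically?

1.1 km

Subaerial load: s = t ρ_sed / ρ_m = 1.39 km × 2.55/3.23 = 1.1 km.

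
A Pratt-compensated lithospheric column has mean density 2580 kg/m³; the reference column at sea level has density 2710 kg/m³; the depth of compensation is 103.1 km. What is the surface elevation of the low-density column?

5.19 km

ρ_ref D = ρ (D + h) → h = D (ρ_ref − ρ)/ρ.
h = 103.1 km × (2710 − 2580)/2580 = 5.19 km.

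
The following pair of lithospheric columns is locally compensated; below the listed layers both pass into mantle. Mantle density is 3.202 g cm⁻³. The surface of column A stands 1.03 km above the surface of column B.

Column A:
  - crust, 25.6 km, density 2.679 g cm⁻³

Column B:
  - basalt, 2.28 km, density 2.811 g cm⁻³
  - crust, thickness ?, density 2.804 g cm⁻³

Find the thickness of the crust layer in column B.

23.1 km

Take the compensation level at the base of the deeper column (depth z_c below the surface of column A) and equate Σ ρ_i t_i down to z_c; mantle fills any gap and the z_c terms cancel.
Column A: 25.6×2.679 + (z_c − 25.6)×3.202
Column B: 1.03×0 + 2.28×2.811 + x×2.804 + (z_c − 1.03 − 2.28 − x)×3.202
The z_c×3.202 term appears on both sides and cancels. Collect the known terms of each column as K = Σ(ρt)_known − 3.202 × (depth of known layers): K_A = 68.5824 − 3.202×25.6 = −13.3888; K_B = 6.40908 − 3.202×(1.03 + 2.28) = −4.18954.
Balance: K_A = K_B − x×(3.202 − 2.804), so x = (K_B − K_A)/(3.202 − 2.804) = 9.19926/0.398 = 23.1 km.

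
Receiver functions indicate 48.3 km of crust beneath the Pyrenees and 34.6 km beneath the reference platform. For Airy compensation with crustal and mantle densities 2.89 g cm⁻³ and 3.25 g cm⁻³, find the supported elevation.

1.52 km

Excess crust Δ = 48.3 km − 34.6 km = 13.7 km, split between elevation h and root r with h + r = Δ.
Airy balance ρ_c h = (ρ_m − ρ_c) r gives r = h ρ_c/(ρ_m − ρ_c), so h (1 + ρ_c/(ρ_m − ρ_c)) = Δ, i.e. h = Δ (ρ_m − ρ_c)/ρ_m.
h = 13.7 km × 0.36/3.25 = 1.52 km.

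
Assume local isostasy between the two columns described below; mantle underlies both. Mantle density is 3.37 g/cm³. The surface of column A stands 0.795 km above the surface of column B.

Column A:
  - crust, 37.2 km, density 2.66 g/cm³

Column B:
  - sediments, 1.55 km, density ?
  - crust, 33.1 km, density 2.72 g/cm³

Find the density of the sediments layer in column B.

1.94 g/cm³

Take the compensation level at the base of the deeper column (depth z_c below the surface of column A) and equate Σ ρ_i t_i down to z_c; mantle fills any gap and the z_c terms cancel.
Column A: 37.2×2.66 + (z_c − 37.2)×3.37
Column B: 0.795×0 + 1.55×ρ + 33.1×2.72 + (z_c − 0.795 − 34.65)×3.37
The z_c×3.37 term appears on both sides and cancels. Collect the known terms of each column as K = Σ(ρt)_known − 3.37 × (depth of known layers): K_A = 98.952 − 3.37×37.2 = −26.412; K_B = 90.032 − 3.37×(0.795 + 34.65) = −29.41765.
Balance: K_A = K_B + 1.55×ρ, so ρ = (K_A − K_B)/1.55 = 3.00565/1.55 = 1.94 g/cm³.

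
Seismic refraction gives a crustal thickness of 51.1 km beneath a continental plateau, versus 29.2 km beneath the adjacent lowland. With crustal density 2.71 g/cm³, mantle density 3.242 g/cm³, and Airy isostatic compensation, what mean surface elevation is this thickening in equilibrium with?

Excess crust Δ = 51.1 km − 29.2 km = 21.9 km, split between elevation h and root r with h + r = Δ.
Airy balance ρ_c h = (ρ_m − ρ_c) r gives r = h ρ_c/(ρ_m − ρ_c), so h (1 + ρ_c/(ρ_m − ρ_c)) = Δ, i.e. h = Δ (ρ_m − ρ_c)/ρ_m.
h = 21.9 km × 0.532/3.242 = 3.59 km.

3.59 km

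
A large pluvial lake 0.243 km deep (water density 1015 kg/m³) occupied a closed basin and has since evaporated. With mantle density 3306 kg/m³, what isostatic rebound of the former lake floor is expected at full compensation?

0.0746 km

u = d ρ_w/ρ_m = 0.243 km × 1015/3306 = 0.0746 km.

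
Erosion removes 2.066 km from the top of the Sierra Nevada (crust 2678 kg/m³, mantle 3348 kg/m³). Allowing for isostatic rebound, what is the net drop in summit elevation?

0.413 km

Rebound u = e ρ_c/ρ_m = 2.066 km × 2678/3348 = 1.653 km.
Net surface drop = e − u = 2.066 km − 1.653 km = e (ρ_m − ρ_c)/ρ_m = 0.413 km.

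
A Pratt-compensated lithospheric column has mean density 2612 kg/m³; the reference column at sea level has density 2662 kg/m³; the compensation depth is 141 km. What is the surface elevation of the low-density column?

2.7 km

ρ_ref D = ρ (D + h) → h = D (ρ_ref − ρ)/ρ.
h = 141 km × (2662 − 2612)/2612 = 2.7 km.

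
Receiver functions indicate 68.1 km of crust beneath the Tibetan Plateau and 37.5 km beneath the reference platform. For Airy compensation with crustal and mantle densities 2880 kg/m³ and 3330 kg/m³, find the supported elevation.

4.14 km

Excess crust Δ = 68.1 km − 37.5 km = 30.6 km, split between elevation h and root r with h + r = Δ.
Airy balance ρ_c h = (ρ_m − ρ_c) r gives r = h ρ_c/(ρ_m − ρ_c), so h (1 + ρ_c/(ρ_m − ρ_c)) = Δ, i.e. h = Δ (ρ_m − ρ_c)/ρ_m.
h = 30.6 km × 450/3330 = 4.14 km.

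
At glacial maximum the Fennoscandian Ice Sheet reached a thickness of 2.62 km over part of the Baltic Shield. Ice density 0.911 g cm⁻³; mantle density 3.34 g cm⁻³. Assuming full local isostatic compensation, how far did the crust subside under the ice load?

0.715 km

In Airy isostatic equilibrium: the ice load ρ_ice t is balanced by mantle displaced below, ρ_m s.
s = t ρ_ice / ρ_m = 2.62 km × 0.911/3.34 = 0.715 km.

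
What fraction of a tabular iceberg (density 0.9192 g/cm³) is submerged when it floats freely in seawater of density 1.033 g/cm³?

Submerged fraction = ρ_obj/ρ_fluid = 0.9192/1.033 = 89%.

89%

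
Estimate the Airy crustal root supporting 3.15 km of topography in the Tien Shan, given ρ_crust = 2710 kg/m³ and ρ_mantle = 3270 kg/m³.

15.2 km

Balancing pressure at the compensation depth: the weight of the topography is balanced by the buoyancy of the root, ρ_c h = (ρ_m − ρ_c) r.
r = h · ρ_c / (ρ_m − ρ_c) = 3.15 km × 2710 / (3270 − 2710) = 15.2 km.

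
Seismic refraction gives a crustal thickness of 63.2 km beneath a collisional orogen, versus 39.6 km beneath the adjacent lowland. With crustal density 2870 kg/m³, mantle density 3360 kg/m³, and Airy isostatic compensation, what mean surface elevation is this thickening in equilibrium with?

Excess crust Δ = 63.2 km − 39.6 km = 23.6 km, split between elevation h and root r with h + r = Δ.
Airy balance ρ_c h = (ρ_m − ρ_c) r gives r = h ρ_c/(ρ_m − ρ_c), so h (1 + ρ_c/(ρ_m − ρ_c)) = Δ, i.e. h = Δ (ρ_m − ρ_c)/ρ_m.
h = 23.6 km × 490/3360 = 3.44 km.

3.44 km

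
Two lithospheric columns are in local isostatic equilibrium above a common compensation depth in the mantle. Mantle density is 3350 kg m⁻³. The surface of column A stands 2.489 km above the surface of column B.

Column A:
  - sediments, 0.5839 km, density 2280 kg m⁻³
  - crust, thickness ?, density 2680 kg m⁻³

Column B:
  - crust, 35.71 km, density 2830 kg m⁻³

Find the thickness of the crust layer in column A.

39.2 km

Take the compensation level at the base of the deeper column (depth z_c below the surface of column A) and equate Σ ρ_i t_i down to z_c; mantle fills any gap and the z_c terms cancel.
Column A: 0.5839×2280 + x×2680 + (z_c − 0.5839 − x)×3350
Column B: 2.489×0 + 35.71×2830 + (z_c − 2.489 − 35.71)×3350
The z_c×3350 term appears on both sides and cancels. Collect the known terms of each column as K = Σ(ρt)_known − 3350 × (depth of known layers): K_A = 1331.292 − 3350×0.5839 = −624.773; K_B = 101059.3 − 3350×(2.489 + 35.71) = −26907.35.
Balance: K_A − x×(3350 − 2680) = K_B, so x = (K_A − K_B)/(3350 − 2680) = 26282.6/670 = 39.2 km.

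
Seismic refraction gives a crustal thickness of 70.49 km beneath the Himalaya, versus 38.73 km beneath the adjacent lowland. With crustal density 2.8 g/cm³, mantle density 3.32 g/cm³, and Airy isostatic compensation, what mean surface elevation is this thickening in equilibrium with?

Excess crust Δ = 70.49 km − 38.73 km = 31.76 km, split between elevation h and root r with h + r = Δ.
Airy balance ρ_c h = (ρ_m − ρ_c) r gives r = h ρ_c/(ρ_m − ρ_c), so h (1 + ρ_c/(ρ_m − ρ_c)) = Δ, i.e. h = Δ (ρ_m − ρ_c)/ρ_m.
h = 31.76 km × 0.52/3.32 = 4.97 km.

4.97 km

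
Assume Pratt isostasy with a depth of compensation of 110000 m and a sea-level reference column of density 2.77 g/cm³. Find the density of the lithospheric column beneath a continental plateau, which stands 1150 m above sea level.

2.74 g/cm³

Pratt balance: ρ_ref D = ρ (D + h).
ρ = ρ_ref D/(D + h) = 2.77 × 110000 m/(110000 m + 1150 m) = 2.74 g/cm³.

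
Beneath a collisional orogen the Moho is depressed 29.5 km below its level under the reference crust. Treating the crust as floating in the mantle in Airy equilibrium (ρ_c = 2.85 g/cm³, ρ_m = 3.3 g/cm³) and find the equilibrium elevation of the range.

4.66 km

Balancing pressure at the compensation depth: ρ_c h = (ρ_m − ρ_c) r.
h = r (ρ_m − ρ_c) / ρ_c = 29.5 km × (3.3 − 2.85) / 2.85 = 4.66 km.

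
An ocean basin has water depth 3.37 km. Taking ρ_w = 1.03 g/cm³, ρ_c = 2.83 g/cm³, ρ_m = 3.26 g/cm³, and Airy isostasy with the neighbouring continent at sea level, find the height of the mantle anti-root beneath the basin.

By Archimedes' principle applied to the lithosphere: replacing crust with seawater at the top is compensated by replacing crust with mantle at the base: d (ρ_c − ρ_w) = a (ρ_m − ρ_c).
a = d (ρ_c − ρ_w)/(ρ_m − ρ_c) = 3.37 km × 1.8/0.43 = 14.1 km.

14.1 km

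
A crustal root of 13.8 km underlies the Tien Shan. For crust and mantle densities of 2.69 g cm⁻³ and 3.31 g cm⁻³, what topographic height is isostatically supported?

3.18 km

Equating mass per unit area of the two columns: ρ_c h = (ρ_m − ρ_c) r.
h = r (ρ_m − ρ_c) / ρ_c = 13.8 km × (3.31 − 2.69) / 2.69 = 3.18 km.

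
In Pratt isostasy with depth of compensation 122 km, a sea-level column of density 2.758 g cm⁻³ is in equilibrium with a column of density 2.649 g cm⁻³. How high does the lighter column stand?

ρ_ref D = ρ (D + h) → h = D (ρ_ref − ρ)/ρ.
h = 122 km × (2.758 − 2.649)/2.649 = 5.02 km.

5.02 km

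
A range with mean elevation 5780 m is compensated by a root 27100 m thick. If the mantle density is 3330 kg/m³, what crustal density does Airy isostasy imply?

ρ_c h = (ρ_m − ρ_c) r → ρ_c (h + r) = ρ_m r → ρ_c = ρ_m r / (h + r).
ρ_c = 3330 × 27100 m / (5780 m + 27100 m) = 2740 kg/m³.

2740 kg/m³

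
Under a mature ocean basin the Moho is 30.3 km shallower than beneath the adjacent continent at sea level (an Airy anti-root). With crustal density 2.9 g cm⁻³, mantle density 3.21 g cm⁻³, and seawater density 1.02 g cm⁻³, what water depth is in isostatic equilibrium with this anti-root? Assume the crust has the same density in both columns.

5 km

Replacing a thickness d of crust by seawater at the top must be balanced by replacing crust with mantle at the base: d (ρ_c − ρ_w) = a (ρ_m − ρ_c).
d = a (ρ_m − ρ_c)/(ρ_c − ρ_w) = 30.3 km × 0.31/1.88 = 5 km.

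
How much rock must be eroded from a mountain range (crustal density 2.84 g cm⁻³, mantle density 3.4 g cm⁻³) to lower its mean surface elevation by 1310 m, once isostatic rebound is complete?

Net drop Δ = e − u = e − e ρ_c/ρ_m = e (ρ_m − ρ_c)/ρ_m.
e = Δ ρ_m/(ρ_m − ρ_c) = 1310 m × 3.4/0.56 = 7950 m.

7950 m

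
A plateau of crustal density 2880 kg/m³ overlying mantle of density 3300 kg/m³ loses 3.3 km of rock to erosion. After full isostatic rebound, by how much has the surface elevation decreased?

Rebound u = e ρ_c/ρ_m = 3.3 km × 2880/3300 = 2.88 km.
Net surface drop = e − u = 3.3 km − 2.88 km = e (ρ_m − ρ_c)/ρ_m = 0.42 km.

0.42 km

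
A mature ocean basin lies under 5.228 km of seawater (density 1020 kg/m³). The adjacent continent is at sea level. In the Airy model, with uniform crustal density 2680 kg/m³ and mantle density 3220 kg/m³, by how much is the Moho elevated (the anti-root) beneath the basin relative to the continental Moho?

16.1 km

By Archimedes' principle applied to the lithosphere: replacing crust with seawater at the top is compensated by replacing crust with mantle at the base: d (ρ_c − ρ_w) = a (ρ_m − ρ_c).
a = d (ρ_c − ρ_w)/(ρ_m − ρ_c) = 5.228 km × 1660/540 = 16.1 km.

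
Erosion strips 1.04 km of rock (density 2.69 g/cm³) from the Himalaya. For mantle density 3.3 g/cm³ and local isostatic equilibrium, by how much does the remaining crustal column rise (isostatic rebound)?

Unloading: uplift u = e ρ_c/ρ_m = 1.04 km × 2.69/3.3 = 0.848 km.

0.848 km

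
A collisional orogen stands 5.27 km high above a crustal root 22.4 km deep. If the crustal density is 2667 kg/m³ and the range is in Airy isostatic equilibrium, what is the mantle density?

Airy balance: ρ_c h = (ρ_m − ρ_c) r → ρ_m = ρ_c (1 + h/r).
ρ_m = 2667 × (1 + 5.27 km/22.4 km) = 3290 kg/m³.

3290 kg/m³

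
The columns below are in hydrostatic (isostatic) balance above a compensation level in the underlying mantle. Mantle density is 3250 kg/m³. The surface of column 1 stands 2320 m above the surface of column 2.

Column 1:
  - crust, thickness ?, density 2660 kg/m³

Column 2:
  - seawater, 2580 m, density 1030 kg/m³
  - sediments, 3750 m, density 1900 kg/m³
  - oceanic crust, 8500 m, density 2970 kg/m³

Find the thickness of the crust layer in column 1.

35100 m

Take the compensation level at the base of the deeper column (depth z_c below the surface of column 1) and equate Σ ρ_i t_i down to z_c; mantle fills any gap and the z_c terms cancel.
Column 1: x×2660 + (z_c − 0 − x)×3250
Column 2: 2320×0 + 2580×1030 + 3750×1900 + 8500×2970 + (z_c − 2320 − 14830)×3250
The z_c×3250 term appears on both sides and cancels. Collect the known terms of each column as K = Σ(ρt)_known − 3250 × (depth of known layers): K_1 = 0 − 3250×0 = 0; K_2 = 35027400 − 3250×(2320 + 14830) = −20710100.
Balance: K_1 − x×(3250 − 2660) = K_2, so x = (K_1 − K_2)/(3250 − 2660) = 20710100/590 = 35100 m.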